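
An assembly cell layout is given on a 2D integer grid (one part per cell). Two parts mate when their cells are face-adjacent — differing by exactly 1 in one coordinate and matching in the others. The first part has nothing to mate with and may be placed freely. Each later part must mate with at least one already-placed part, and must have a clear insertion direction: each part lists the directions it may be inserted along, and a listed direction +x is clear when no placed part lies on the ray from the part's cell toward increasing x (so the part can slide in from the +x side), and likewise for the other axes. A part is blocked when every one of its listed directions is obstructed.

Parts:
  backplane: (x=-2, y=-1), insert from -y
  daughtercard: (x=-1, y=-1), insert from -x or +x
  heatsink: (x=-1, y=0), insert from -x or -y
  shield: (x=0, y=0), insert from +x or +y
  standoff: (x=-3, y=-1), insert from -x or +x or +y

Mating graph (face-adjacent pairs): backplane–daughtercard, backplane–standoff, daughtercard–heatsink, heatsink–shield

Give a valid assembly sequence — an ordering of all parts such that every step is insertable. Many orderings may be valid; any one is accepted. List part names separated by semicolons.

1. heatsink@(-1, 0) [-x clear] — {heatsink}
2. daughtercard@(-1, -1) [-x clear] — {daughtercard, heatsink}
3. backplane@(-2, -1) [-y clear] — {backplane, daughtercard, heatsink}
4. standoff@(-3, -1) [-x clear] — {backplane, daughtercard, heatsink, standoff}
5. shield@(0, 0) [+x clear] — {backplane, daughtercard, heatsink, shield, standoff}

heatsink; daughtercard; backplane; standoff; shield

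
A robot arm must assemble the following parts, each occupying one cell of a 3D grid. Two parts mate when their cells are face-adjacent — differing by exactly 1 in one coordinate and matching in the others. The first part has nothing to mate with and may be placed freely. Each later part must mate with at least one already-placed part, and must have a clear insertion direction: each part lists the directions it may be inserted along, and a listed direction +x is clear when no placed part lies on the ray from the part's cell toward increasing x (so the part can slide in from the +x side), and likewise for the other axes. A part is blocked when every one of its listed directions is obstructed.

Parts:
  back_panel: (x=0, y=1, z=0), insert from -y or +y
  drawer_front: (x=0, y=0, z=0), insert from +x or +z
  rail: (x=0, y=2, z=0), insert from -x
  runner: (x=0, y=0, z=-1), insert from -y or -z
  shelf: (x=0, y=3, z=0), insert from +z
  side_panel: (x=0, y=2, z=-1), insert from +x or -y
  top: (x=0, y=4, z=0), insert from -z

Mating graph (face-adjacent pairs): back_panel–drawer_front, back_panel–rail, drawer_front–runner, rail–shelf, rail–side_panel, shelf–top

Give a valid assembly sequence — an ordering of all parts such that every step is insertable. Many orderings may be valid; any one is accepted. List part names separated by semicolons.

back_panel; rail; shelf; side_panel; top; drawer_front; runner

1. back_panel@(0, 1, 0) [-y clear] — {back_panel}
2. rail@(0, 2, 0) [-x clear] — {back_panel, rail}
3. shelf@(0, 3, 0) [+z clear] — {back_panel, rail, shelf}
4. side_panel@(0, 2, -1) [+x clear] — {back_panel, rail, shelf, side_panel}
5. top@(0, 4, 0) [-z clear] — {back_panel, rail, shelf, side_panel, top}
6. drawer_front@(0, 0, 0) [+x clear] — {back_panel, drawer_front, rail, shelf, side_panel, top}
7. runner@(0, 0, -1) [-y clear] — {back_panel, drawer_front, rail, runner, shelf, side_panel, top}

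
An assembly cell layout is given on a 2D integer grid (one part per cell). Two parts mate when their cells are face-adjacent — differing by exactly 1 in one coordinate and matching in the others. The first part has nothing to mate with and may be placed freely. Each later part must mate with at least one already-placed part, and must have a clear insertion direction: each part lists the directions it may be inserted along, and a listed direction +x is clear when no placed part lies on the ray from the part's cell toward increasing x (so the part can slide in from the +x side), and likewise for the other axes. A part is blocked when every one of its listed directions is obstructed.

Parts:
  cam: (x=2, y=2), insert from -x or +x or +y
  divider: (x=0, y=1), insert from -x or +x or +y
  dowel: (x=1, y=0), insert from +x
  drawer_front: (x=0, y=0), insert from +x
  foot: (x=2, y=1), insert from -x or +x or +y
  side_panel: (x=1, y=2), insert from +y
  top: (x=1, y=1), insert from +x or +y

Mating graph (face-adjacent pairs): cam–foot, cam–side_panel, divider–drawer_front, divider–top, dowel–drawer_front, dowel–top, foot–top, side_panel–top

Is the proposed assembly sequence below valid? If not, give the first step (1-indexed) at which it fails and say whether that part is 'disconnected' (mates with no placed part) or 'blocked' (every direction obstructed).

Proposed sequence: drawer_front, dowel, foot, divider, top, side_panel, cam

1. drawer_front@(0, 0) [+x clear] — {drawer_front}
2. dowel@(1, 0) [+x clear] — {dowel, drawer_front}
3. foot@(2, 1) — no placed neighbour ⇒ disconnected

Invalid at step 3 (disconnected)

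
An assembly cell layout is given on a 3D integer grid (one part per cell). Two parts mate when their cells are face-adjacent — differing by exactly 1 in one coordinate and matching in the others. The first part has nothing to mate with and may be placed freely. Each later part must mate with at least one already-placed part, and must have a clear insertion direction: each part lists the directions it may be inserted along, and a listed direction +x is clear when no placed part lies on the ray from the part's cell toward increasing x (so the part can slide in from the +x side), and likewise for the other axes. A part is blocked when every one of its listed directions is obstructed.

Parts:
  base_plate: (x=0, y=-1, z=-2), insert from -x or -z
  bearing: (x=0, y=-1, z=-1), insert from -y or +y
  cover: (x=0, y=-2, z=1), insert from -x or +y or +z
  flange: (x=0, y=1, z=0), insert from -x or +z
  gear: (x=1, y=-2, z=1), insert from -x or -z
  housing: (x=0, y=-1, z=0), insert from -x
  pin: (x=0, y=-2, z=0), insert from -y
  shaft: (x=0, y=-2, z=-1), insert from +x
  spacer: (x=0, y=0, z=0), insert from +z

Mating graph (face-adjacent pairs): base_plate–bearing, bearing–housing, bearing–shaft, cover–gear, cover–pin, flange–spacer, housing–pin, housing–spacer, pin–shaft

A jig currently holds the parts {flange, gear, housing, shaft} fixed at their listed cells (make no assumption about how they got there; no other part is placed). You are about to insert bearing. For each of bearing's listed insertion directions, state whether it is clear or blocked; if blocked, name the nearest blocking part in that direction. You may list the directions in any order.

-y: nearest on ray is shaft@(0, -2, -1) ⇒ blocked
+y: ray from bearing(0, -1, -1) has no placed part ⇒ clear

+y: clear; -y: blocked by shaft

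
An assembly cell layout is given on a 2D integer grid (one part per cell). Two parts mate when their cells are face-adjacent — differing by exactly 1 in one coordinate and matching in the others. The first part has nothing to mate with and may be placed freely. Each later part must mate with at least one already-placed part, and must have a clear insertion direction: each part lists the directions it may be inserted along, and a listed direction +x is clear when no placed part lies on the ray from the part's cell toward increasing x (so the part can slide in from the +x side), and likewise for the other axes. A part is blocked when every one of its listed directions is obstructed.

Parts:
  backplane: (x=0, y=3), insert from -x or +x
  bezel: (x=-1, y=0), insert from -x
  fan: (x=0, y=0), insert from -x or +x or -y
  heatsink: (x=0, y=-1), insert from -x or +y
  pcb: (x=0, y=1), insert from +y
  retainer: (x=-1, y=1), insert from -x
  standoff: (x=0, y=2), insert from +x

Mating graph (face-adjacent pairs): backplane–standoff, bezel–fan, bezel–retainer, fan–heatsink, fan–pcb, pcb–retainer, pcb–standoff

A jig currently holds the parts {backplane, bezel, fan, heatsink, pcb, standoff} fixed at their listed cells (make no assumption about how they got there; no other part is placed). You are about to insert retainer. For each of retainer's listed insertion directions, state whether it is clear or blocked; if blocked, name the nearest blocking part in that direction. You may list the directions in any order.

-x: ray from retainer(-1, 1) has no placed part ⇒ clear

-x: clear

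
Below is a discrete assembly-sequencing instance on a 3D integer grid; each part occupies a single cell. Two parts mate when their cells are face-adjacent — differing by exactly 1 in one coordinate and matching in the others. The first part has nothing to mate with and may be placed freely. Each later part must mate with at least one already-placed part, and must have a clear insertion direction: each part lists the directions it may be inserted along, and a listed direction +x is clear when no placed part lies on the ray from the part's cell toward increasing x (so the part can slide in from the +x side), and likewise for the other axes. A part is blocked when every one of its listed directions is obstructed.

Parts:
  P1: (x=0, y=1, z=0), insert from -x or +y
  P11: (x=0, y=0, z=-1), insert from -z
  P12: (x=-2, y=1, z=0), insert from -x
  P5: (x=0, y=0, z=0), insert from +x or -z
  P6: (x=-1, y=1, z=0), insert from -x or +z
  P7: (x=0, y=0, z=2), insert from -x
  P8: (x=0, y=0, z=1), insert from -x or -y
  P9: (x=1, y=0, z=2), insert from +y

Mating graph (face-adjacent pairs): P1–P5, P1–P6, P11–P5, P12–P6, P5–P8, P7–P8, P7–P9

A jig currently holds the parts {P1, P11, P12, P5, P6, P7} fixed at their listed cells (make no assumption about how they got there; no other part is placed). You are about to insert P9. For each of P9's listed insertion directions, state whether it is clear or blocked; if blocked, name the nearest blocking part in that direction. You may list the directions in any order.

+y: ray from P9(1, 0, 2) has no placed part ⇒ clear

+y: clear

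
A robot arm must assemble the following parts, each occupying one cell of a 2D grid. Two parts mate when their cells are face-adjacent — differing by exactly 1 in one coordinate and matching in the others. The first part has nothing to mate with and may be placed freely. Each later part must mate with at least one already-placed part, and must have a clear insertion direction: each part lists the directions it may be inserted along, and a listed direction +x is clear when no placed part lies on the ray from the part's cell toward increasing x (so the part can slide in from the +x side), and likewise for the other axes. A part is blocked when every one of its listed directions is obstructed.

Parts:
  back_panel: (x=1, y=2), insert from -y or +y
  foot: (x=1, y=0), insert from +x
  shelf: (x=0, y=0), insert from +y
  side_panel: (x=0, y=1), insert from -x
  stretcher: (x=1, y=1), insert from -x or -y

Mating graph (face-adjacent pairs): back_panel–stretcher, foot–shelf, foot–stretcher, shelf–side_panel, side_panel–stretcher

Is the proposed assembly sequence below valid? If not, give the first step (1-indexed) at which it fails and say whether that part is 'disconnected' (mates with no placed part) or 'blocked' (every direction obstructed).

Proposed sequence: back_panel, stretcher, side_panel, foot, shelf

1. back_panel@(1, 2) [-y clear] — {back_panel}
2. stretcher@(1, 1) [-x clear] — {back_panel, stretcher}
3. side_panel@(0, 1) [-x clear] — {back_panel, side_panel, stretcher}
4. foot@(1, 0) [+x clear] — {back_panel, foot, side_panel, stretcher}
5. shelf@(0, 0) — +y all obstructed ⇒ blocked

Invalid at step 5 (blocked)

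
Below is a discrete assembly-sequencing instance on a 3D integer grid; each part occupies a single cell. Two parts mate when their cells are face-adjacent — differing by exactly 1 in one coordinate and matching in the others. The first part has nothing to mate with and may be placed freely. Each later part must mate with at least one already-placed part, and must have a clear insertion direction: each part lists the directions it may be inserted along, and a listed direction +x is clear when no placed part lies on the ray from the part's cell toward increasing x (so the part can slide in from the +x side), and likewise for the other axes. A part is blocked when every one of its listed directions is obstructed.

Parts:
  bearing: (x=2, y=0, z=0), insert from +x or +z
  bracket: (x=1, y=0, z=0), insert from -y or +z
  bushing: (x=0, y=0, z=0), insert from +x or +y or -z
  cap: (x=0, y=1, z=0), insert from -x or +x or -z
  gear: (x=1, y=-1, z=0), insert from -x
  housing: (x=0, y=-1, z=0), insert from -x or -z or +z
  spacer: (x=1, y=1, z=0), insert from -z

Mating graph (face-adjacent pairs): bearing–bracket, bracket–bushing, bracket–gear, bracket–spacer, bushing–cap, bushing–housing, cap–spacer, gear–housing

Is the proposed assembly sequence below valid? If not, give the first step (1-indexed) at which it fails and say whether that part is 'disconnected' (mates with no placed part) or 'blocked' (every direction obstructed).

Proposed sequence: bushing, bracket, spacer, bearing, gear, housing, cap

1. bushing@(0, 0, 0) [+x clear] — {bushing}
2. bracket@(1, 0, 0) [-y clear] — {bracket, bushing}
3. spacer@(1, 1, 0) [-z clear] — {bracket, bushing, spacer}
4. bearing@(2, 0, 0) [+x clear] — {bearing, bracket, bushing, spacer}
5. gear@(1, -1, 0) [-x clear] — {bearing, bracket, bushing, gear, spacer}
6. housing@(0, -1, 0) [-x clear] — {bearing, bracket, bushing, gear, housing, spacer}
7. cap@(0, 1, 0) [-x clear] — {bearing, bracket, bushing, cap, gear, housing, spacer}

Valid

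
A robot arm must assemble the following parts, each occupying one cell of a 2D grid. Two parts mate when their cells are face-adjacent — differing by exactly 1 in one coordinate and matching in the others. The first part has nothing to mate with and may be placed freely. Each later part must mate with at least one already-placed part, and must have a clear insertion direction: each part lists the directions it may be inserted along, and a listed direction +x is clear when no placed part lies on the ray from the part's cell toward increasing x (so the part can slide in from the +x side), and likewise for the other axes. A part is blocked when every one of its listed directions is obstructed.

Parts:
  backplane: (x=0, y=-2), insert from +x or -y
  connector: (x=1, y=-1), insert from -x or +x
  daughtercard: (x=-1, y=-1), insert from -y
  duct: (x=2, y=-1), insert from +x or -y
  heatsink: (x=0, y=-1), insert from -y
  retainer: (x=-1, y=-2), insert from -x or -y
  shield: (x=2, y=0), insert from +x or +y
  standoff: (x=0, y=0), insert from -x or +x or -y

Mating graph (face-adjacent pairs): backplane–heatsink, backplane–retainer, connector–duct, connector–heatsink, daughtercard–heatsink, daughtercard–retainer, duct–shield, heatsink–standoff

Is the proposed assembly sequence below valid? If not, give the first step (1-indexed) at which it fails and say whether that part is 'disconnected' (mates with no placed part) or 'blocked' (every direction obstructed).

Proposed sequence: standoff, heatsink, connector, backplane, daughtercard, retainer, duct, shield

Valid

1. standoff@(0, 0) [-x clear] — {standoff}
2. heatsink@(0, -1) [-y clear] — {heatsink, standoff}
3. connector@(1, -1) [+x clear] — {connector, heatsink, standoff}
4. backplane@(0, -2) [+x clear] — {backplane, connector, heatsink, standoff}
5. daughtercard@(-1, -1) [-y clear] — {backplane, connector, daughtercard, heatsink, standoff}
6. retainer@(-1, -2) [-x clear] — {backplane, connector, daughtercard, heatsink, retainer, standoff}
7. duct@(2, -1) [+x clear] — {backplane, connector, daughtercard, duct, heatsink, retainer, standoff}
8. shield@(2, 0) [+x clear] — {backplane, connector, daughtercard, duct, heatsink, retainer, shield, standoff}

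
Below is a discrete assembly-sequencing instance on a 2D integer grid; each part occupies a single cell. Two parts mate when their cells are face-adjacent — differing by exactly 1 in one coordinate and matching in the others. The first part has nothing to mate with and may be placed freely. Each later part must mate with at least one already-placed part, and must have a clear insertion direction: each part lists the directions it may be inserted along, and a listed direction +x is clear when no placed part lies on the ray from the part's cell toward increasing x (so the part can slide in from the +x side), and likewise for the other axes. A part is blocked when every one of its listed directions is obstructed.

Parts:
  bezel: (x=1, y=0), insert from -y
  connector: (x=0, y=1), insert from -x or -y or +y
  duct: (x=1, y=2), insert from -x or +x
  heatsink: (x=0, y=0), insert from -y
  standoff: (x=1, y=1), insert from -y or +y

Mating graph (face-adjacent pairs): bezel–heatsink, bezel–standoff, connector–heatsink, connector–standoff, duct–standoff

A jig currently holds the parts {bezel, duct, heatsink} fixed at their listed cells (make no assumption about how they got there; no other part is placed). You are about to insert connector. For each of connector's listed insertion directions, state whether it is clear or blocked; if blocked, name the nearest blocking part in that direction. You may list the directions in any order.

-x: ray from connector(0, 1) has no placed part ⇒ clear
-y: nearest on ray is heatsink@(0, 0) ⇒ blocked
+y: ray from connector(0, 1) has no placed part ⇒ clear

+y: clear; -x: clear; -y: blocked by heatsink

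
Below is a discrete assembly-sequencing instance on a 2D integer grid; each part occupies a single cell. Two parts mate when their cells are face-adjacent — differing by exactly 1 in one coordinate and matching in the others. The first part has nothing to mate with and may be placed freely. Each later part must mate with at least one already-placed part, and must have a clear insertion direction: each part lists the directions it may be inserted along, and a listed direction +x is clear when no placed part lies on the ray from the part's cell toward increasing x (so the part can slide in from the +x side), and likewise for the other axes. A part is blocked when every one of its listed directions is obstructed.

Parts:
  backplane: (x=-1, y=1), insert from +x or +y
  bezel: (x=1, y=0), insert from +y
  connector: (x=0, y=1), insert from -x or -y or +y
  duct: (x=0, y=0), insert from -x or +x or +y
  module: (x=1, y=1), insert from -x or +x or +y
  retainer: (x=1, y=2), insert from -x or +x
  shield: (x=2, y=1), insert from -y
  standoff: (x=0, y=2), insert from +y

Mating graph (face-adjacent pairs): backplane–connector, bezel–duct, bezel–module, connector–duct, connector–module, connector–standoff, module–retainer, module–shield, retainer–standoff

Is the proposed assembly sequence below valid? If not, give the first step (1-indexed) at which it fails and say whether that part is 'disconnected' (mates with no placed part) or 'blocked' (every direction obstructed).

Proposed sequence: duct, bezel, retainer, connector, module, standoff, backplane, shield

1. duct@(0, 0) [-x clear] — {duct}
2. bezel@(1, 0) [+y clear] — {bezel, duct}
3. retainer@(1, 2) — no placed neighbour ⇒ disconnected

Invalid at step 3 (disconnected)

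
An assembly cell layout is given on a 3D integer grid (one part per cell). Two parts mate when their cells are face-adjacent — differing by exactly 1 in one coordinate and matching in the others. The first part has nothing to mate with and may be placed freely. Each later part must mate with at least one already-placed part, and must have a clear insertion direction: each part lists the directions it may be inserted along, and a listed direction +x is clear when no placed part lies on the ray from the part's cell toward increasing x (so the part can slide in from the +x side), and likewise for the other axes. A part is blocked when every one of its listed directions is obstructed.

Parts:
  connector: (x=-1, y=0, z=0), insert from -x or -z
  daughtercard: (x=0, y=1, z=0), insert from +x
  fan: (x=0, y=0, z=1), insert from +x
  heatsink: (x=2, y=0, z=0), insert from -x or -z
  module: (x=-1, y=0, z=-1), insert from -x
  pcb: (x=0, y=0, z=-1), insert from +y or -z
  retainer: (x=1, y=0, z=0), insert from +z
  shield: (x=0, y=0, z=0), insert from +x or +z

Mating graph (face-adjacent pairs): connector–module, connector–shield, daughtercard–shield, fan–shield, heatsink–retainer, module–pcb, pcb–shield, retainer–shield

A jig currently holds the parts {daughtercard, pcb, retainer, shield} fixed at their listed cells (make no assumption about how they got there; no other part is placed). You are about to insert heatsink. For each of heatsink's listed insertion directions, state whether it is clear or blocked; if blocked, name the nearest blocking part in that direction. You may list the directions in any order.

-x: blocked by retainer; -z: clear

-x: nearest on ray is retainer@(1, 0, 0) ⇒ blocked
-z: ray from heatsink(2, 0, 0) has no placed part ⇒ clear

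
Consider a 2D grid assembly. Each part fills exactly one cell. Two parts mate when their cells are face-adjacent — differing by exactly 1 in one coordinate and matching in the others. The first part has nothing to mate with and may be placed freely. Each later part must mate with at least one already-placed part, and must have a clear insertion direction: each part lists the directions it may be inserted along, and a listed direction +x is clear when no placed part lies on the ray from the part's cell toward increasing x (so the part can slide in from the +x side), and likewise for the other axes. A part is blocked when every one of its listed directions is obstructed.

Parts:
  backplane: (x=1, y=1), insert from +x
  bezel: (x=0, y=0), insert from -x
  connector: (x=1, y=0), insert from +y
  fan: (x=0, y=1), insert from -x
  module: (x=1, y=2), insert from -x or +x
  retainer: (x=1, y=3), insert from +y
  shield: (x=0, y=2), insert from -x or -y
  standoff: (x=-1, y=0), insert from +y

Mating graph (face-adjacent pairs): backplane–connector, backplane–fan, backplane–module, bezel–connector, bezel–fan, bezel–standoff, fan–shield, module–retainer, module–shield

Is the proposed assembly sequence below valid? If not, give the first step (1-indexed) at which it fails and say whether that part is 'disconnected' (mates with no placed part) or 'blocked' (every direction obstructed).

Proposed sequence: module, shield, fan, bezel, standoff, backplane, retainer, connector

Invalid at step 8 (blocked)

1. module@(1, 2) [-x clear] — {module}
2. shield@(0, 2) [-x clear] — {module, shield}
3. fan@(0, 1) [-x clear] — {fan, module, shield}
4. bezel@(0, 0) [-x clear] — {bezel, fan, module, shield}
5. standoff@(-1, 0) [+y clear] — {bezel, fan, module, shield, standoff}
6. backplane@(1, 1) [+x clear] — {backplane, bezel, fan, module, shield, standoff}
7. retainer@(1, 3) [+y clear] — {backplane, bezel, fan, module, retainer, shield, standoff}
8. connector@(1, 0) — +y all obstructed ⇒ blocked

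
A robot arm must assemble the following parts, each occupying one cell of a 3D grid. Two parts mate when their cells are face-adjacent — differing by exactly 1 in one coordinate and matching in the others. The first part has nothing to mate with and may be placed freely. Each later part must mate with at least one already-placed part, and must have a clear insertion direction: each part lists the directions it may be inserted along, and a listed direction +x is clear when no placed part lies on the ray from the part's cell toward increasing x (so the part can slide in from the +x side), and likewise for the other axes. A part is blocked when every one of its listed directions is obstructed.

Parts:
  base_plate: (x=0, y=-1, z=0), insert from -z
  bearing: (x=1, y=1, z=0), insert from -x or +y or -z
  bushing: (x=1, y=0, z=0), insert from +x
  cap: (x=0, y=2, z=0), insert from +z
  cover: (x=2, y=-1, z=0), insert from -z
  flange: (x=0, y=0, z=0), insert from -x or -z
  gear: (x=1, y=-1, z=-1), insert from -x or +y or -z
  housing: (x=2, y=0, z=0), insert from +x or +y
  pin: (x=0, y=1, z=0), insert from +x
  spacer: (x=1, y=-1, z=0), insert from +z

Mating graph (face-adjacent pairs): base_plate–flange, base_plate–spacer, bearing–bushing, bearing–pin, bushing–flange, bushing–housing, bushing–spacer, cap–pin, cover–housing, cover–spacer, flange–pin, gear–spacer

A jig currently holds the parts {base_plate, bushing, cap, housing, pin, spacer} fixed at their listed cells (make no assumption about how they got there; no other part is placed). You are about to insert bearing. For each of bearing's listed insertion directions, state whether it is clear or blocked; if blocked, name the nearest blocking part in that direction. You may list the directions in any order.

-x: nearest on ray is pin@(0, 1, 0) ⇒ blocked
+y: ray from bearing(1, 1, 0) has no placed part ⇒ clear
-z: ray from bearing(1, 1, 0) has no placed part ⇒ clear

+y: clear; -x: blocked by pin; -z: clear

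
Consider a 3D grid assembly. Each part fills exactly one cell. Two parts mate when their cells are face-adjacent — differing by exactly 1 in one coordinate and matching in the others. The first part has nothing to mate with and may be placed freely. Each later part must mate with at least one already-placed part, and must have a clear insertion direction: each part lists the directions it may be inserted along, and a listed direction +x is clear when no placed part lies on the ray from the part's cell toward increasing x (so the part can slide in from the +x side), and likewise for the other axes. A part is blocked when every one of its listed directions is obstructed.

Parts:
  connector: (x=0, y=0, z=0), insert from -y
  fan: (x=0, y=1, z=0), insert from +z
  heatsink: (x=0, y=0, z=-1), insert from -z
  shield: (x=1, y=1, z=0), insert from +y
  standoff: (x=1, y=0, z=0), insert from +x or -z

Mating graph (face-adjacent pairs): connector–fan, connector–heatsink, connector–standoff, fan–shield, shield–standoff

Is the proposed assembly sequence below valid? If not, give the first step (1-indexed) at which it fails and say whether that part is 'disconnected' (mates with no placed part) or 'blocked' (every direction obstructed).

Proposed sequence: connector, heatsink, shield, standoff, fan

1. connector@(0, 0, 0) [-y clear] — {connector}
2. heatsink@(0, 0, -1) [-z clear] — {connector, heatsink}
3. shield@(1, 1, 0) — no placed neighbour ⇒ disconnected

Invalid at step 3 (disconnected)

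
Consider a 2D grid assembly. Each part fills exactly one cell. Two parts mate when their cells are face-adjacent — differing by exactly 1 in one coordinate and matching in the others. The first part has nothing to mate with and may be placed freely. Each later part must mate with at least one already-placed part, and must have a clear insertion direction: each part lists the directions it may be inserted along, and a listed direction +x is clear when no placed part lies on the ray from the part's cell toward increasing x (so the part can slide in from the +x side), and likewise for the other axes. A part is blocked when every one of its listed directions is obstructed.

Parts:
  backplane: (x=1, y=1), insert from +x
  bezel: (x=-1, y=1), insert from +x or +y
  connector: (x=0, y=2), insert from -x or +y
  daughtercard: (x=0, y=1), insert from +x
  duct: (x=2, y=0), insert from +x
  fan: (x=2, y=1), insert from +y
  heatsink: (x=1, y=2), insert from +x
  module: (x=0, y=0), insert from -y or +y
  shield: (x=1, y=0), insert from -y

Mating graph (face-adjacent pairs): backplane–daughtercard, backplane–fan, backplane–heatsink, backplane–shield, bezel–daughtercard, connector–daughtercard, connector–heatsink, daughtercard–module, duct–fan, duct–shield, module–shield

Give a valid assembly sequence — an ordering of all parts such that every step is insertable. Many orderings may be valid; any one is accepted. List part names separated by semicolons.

1. connector@(0, 2) [-x clear] — {connector}
2. daughtercard@(0, 1) [+x clear] — {connector, daughtercard}
3. bezel@(-1, 1) [+y clear] — {bezel, connector, daughtercard}
4. heatsink@(1, 2) [+x clear] — {bezel, connector, daughtercard, heatsink}
5. backplane@(1, 1) [+x clear] — {backplane, bezel, connector, daughtercard, heatsink}
6. fan@(2, 1) [+y clear] — {backplane, bezel, connector, daughtercard, fan, heatsink}
7. duct@(2, 0) [+x clear] — {backplane, bezel, connector, daughtercard, duct, fan, heatsink}
8. shield@(1, 0) [-y clear] — {backplane, bezel, connector, daughtercard, duct, fan, heatsink, shield}
9. module@(0, 0) [-y clear] — {backplane, bezel, connector, daughtercard, duct, fan, heatsink, module, shield}

connector; daughtercard; bezel; heatsink; backplane; fan; duct; shield; module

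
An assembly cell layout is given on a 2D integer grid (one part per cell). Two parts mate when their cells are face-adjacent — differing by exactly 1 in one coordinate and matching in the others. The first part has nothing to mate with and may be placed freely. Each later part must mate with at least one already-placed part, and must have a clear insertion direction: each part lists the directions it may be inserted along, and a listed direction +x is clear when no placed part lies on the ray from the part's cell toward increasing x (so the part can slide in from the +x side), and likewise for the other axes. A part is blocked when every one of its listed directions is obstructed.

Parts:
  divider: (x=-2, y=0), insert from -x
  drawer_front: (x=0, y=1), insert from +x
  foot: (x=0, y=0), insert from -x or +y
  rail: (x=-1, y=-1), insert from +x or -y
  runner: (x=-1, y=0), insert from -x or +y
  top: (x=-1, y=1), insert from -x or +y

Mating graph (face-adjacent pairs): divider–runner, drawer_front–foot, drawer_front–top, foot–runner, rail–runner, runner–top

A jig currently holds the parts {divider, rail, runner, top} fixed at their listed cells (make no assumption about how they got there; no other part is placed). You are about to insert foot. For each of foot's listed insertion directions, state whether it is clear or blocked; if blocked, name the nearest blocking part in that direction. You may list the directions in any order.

-x: nearest on ray is runner@(-1, 0) ⇒ blocked
+y: ray from foot(0, 0) has no placed part ⇒ clear

+y: clear; -x: blocked by runner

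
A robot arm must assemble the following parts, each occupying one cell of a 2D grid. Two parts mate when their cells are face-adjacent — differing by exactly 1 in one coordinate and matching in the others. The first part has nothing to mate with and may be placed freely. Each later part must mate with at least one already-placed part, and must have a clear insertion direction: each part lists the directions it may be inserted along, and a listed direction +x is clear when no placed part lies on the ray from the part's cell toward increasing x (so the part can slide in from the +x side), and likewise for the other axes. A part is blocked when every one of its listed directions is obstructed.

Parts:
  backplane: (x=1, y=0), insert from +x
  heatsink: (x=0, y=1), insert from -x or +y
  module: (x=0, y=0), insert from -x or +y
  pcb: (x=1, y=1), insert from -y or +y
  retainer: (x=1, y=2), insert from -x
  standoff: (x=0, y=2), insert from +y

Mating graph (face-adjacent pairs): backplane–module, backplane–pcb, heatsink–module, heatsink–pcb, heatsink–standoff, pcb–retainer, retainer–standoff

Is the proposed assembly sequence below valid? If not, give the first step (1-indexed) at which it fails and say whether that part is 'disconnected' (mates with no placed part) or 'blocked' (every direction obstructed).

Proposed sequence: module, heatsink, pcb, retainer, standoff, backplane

Valid

1. module@(0, 0) [-x clear] — {module}
2. heatsink@(0, 1) [-x clear] — {heatsink, module}
3. pcb@(1, 1) [-y clear] — {heatsink, module, pcb}
4. retainer@(1, 2) [-x clear] — {heatsink, module, pcb, retainer}
5. standoff@(0, 2) [+y clear] — {heatsink, module, pcb, retainer, standoff}
6. backplane@(1, 0) [+x clear] — {backplane, heatsink, module, pcb, retainer, standoff}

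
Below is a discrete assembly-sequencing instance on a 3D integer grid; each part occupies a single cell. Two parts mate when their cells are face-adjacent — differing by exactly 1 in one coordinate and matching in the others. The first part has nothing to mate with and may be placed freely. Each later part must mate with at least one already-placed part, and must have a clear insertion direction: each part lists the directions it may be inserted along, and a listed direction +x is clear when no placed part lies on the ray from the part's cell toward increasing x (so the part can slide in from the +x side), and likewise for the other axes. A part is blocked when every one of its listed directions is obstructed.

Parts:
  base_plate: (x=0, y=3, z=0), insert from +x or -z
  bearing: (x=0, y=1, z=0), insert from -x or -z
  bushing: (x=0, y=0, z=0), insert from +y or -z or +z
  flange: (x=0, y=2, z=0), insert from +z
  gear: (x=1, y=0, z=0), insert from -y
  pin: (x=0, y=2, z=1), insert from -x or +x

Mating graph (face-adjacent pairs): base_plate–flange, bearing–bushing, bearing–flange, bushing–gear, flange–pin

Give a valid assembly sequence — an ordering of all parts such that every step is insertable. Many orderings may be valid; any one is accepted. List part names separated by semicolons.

base_plate; flange; pin; bearing; bushing; gear

1. base_plate@(0, 3, 0) [+x clear] — {base_plate}
2. flange@(0, 2, 0) [+z clear] — {base_plate, flange}
3. pin@(0, 2, 1) [-x clear] — {base_plate, flange, pin}
4. bearing@(0, 1, 0) [-x clear] — {base_plate, bearing, flange, pin}
5. bushing@(0, 0, 0) [-z clear] — {base_plate, bearing, bushing, flange, pin}
6. gear@(1, 0, 0) [-y clear] — {base_plate, bearing, bushing, flange, gear, pin}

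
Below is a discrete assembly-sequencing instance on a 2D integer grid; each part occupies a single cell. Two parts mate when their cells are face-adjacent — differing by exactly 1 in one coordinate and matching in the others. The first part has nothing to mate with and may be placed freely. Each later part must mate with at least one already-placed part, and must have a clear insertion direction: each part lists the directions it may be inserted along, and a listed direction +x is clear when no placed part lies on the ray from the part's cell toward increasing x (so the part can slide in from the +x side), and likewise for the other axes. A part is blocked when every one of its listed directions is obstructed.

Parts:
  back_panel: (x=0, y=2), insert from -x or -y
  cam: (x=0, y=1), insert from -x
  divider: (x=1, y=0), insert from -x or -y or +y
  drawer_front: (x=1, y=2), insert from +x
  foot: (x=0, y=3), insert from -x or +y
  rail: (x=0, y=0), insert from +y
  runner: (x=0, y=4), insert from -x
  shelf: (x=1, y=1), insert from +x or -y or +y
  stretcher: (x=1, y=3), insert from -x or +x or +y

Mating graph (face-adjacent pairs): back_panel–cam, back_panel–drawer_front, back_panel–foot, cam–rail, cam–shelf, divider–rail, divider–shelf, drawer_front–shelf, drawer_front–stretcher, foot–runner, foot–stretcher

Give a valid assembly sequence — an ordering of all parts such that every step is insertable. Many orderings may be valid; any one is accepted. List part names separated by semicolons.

1. rail@(0, 0) [+y clear] — {rail}
2. divider@(1, 0) [-y clear] — {divider, rail}
3. cam@(0, 1) [-x clear] — {cam, divider, rail}
4. back_panel@(0, 2) [-x clear] — {back_panel, cam, divider, rail}
5. foot@(0, 3) [-x clear] — {back_panel, cam, divider, foot, rail}
6. drawer_front@(1, 2) [+x clear] — {back_panel, cam, divider, drawer_front, foot, rail}
7. runner@(0, 4) [-x clear] — {back_panel, cam, divider, drawer_front, foot, rail, runner}
8. stretcher@(1, 3) [+x clear] — {back_panel, cam, divider, drawer_front, foot, rail, runner, stretcher}
9. shelf@(1, 1) [+x clear] — {back_panel, cam, divider, drawer_front, foot, rail, runner, shelf, stretcher}

rail; divider; cam; back_panel; foot; drawer_front; runner; stretcher; shelf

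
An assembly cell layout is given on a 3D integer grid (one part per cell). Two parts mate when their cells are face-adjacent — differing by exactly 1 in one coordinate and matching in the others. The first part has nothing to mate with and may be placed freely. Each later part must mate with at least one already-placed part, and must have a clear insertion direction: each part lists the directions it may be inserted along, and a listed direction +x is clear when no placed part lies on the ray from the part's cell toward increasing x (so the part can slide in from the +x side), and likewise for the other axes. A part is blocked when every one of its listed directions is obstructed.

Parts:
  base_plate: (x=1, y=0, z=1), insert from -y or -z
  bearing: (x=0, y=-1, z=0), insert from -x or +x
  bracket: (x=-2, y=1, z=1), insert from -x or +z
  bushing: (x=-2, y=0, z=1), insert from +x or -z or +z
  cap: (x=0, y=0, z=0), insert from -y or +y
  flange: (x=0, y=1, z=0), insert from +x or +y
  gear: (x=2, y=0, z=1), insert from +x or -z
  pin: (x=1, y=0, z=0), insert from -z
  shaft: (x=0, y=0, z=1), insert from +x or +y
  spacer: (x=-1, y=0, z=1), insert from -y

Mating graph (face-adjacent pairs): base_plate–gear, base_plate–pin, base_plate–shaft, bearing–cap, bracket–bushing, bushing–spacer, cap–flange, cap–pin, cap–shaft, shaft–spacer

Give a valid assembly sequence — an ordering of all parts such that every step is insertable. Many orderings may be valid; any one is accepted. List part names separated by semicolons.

1. cap@(0, 0, 0) [-y clear] — {cap}
2. pin@(1, 0, 0) [-z clear] — {cap, pin}
3. base_plate@(1, 0, 1) [-y clear] — {base_plate, cap, pin}
4. gear@(2, 0, 1) [+x clear] — {base_plate, cap, gear, pin}
5. flange@(0, 1, 0) [+x clear] — {base_plate, cap, flange, gear, pin}
6. bearing@(0, -1, 0) [-x clear] — {base_plate, bearing, cap, flange, gear, pin}
7. shaft@(0, 0, 1) [+y clear] — {base_plate, bearing, cap, flange, gear, pin, shaft}
8. spacer@(-1, 0, 1) [-y clear] — {base_plate, bearing, cap, flange, gear, pin, shaft, spacer}
9. bushing@(-2, 0, 1) [-z clear] — {base_plate, bearing, bushing, cap, flange, gear, pin, shaft, spacer}
10. bracket@(-2, 1, 1) [-x clear] — {base_plate, bearing, bracket, bushing, cap, flange, gear, pin, shaft, spacer}

cap; pin; base_plate; gear; flange; bearing; shaft; spacer; bushing; bracket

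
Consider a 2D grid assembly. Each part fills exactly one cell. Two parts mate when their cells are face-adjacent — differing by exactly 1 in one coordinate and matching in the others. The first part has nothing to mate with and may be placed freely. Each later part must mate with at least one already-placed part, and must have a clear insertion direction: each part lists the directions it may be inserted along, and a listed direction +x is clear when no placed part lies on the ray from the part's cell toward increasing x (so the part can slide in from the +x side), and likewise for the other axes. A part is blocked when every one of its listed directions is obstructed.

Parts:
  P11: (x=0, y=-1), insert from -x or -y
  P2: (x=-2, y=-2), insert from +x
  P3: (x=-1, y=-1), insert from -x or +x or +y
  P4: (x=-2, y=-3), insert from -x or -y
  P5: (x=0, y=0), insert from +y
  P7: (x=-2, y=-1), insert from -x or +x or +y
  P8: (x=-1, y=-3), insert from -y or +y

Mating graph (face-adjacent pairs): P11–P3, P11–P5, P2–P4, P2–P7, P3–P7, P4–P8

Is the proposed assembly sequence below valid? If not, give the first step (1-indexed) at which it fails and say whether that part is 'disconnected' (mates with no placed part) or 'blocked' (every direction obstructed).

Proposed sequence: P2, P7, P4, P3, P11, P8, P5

Valid

1. P2@(-2, -2) [+x clear] — {P2}
2. P7@(-2, -1) [-x clear] — {P2, P7}
3. P4@(-2, -3) [-x clear] — {P2, P4, P7}
4. P3@(-1, -1) [+x clear] — {P2, P3, P4, P7}
5. P11@(0, -1) [-y clear] — {P11, P2, P3, P4, P7}
6. P8@(-1, -3) [-y clear] — {P11, P2, P3, P4, P7, P8}
7. P5@(0, 0) [+y clear] — {P11, P2, P3, P4, P5, P7, P8}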